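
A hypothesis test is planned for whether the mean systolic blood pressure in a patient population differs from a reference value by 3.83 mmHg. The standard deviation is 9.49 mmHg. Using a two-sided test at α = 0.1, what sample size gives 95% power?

n = 67

For a one-sample z-test, n = ((z_{α/2} + z_β)·σ/δ)².
z_{α/2} = 1.645 (two-sided α = 0.1); z_β = 1.645 (power 95% → β = 0.05).
n = (3.290 × 9.49 / 3.83)² = 66.45
Round up: n = 67.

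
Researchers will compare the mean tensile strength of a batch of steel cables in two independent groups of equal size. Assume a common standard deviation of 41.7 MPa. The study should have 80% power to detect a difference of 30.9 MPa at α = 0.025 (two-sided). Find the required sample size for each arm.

35 per group

For two equal groups, n per group = 2·((z_{α/2} + z_β)·σ/δ)².
z_{α/2} = 2.241; z_β = 0.842 (power 80%).
n = 2 × (3.083 × 41.7 / 30.9)² = 2 × 17.31 = 34.62
Round up: n = 35 per group.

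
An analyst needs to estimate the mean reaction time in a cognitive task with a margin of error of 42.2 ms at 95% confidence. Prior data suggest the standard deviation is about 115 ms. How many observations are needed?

n = 29

For a mean, the margin of error is E = z·σ/√n, so n = (zσ/E)².
At 95% confidence, z = 1.960.
n = (1.960 × 115 / 42.2)² = 28.53
Round up: n = 29.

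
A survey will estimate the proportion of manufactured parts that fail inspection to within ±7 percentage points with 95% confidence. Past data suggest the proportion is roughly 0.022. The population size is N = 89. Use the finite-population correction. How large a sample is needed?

For a proportion with margin E = 0.07 at 95% confidence, z = 1.960.
n = p̂(1−p̂)(z/E)² = 0.022 × 0.978 × (1.960/0.07)² = 16.87 — call this n₀.
Finite-population correction with N = 89: n = n₀ / (1 + (n₀−1)/N) = 16.87 / 1.178 = 14.32
Round up: n = 15.

15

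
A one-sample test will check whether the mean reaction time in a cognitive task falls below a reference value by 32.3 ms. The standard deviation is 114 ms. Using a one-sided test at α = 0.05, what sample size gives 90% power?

For a one-sample z-test, n = ((z_α + z_β)·σ/δ)².
z_α = 1.645 (one-sided α = 0.05); z_β = 1.282 (power 90% → β = 0.1).
n = (2.927 × 114 / 32.3)² = 106.72
Round up: n = 107.

107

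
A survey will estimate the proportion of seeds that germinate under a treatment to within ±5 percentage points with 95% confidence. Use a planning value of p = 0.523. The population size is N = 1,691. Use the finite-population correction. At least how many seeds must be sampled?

For a proportion with margin E = 0.05 at 95% confidence, z = 1.960.
n = p̂(1−p̂)(z/E)² = 0.523 × 0.477 × (1.960/0.05)² = 383.35 — call this n₀.
Finite-population correction with N = 1,691: n = n₀ / (1 + (n₀−1)/N) = 383.35 / 1.226 = 312.68
Round up: n = 313.

313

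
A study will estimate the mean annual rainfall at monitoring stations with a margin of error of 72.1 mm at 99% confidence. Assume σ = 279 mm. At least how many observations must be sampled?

For a mean, the margin of error is E = z·σ/√n, so n = (zσ/E)².
At 99% confidence, z = 2.576.
n = (2.576 × 279 / 72.1)² = 99.36
Round up: n = 100.

100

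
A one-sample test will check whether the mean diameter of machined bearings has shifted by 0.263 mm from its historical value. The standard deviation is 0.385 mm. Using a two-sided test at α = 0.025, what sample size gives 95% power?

33

For a one-sample z-test, n = ((z_{α/2} + z_β)·σ/δ)².
z_{α/2} = 2.241 (two-sided α = 0.025); z_β = 1.645 (power 95% → β = 0.05).
n = (3.886 × 0.385 / 0.263)² = 32.36
Round up: n = 33.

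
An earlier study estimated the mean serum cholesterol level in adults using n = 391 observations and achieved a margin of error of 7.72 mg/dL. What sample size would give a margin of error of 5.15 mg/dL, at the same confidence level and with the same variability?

879

Margin of error scales as 1/√n, so n₂ = n₁·(E₁/E₂)².
n₂ = 391 × (7.72/5.15)² = 391 × 2.247 = 878.58
Round up: n₂ = 879.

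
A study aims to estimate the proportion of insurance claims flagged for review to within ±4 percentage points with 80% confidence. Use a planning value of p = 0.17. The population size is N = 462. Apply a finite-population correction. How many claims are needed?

For a proportion with margin E = 0.04 at 80% confidence, z = 1.282.
n = p̂(1−p̂)(z/E)² = 0.17 × 0.83 × (1.282/0.04)² = 144.94 — call this n₀.
Finite-population correction with N = 462: n = n₀ / (1 + (n₀−1)/N) = 144.94 / 1.312 = 110.47
Round up: n = 111.

111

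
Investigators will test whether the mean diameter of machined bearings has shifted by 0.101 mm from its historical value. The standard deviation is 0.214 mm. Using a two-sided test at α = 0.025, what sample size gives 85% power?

For a one-sample z-test, n = ((z_{α/2} + z_β)·σ/δ)².
z_{α/2} = 2.241 (two-sided α = 0.025); z_β = 1.036 (power 85% → β = 0.15).
n = (3.277 × 0.214 / 0.101)² = 48.21
Round up: n = 49.

n = 49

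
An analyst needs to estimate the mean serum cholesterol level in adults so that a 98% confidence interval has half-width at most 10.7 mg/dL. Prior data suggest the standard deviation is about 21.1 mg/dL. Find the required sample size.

22

For a mean, the margin of error is E = z·σ/√n, so n = (zσ/E)².
At 98% confidence, z = 2.326.
n = (2.326 × 21.1 / 10.7)² = 21.04
Round up: n = 22.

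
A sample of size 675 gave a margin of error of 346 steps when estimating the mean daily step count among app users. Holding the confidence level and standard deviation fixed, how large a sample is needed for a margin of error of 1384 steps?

n = 43

Margin of error scales as 1/√n, so n₂ = n₁·(E₁/E₂)².
n₂ = 675 × (346/1384)² = 675 × 0.0625 = 42.19
Round up: n₂ = 43.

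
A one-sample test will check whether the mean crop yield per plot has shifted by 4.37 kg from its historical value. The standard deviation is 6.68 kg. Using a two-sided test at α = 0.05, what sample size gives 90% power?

For a one-sample z-test, n = ((z_{α/2} + z_β)·σ/δ)².
z_{α/2} = 1.960 (two-sided α = 0.05); z_β = 1.282 (power 90% → β = 0.1).
n = (3.242 × 6.68 / 4.37)² = 24.56
Round up: n = 25.

n = 25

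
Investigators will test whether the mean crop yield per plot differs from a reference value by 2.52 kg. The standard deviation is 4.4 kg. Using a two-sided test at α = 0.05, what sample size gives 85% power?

For a one-sample z-test, n = ((z_{α/2} + z_β)·σ/δ)².
z_{α/2} = 1.960 (two-sided α = 0.05); z_β = 1.036 (power 85% → β = 0.15).
n = (2.996 × 4.4 / 2.52)² = 27.36
Round up: n = 28.

n = 28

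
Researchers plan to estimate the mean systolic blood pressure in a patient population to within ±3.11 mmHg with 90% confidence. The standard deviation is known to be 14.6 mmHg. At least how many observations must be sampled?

60

For a mean, the margin of error is E = z·σ/√n, so n = (zσ/E)².
At 90% confidence, z = 1.645.
n = (1.645 × 14.6 / 3.11)² = 59.64
Round up: n = 60.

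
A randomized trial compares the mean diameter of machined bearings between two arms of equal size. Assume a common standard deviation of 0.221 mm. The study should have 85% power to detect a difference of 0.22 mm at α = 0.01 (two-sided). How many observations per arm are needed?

27 per group

For two equal groups, n per group = 2·((z_{α/2} + z_β)·σ/δ)².
z_{α/2} = 2.576; z_β = 1.036 (power 85%).
n = 2 × (3.612 × 0.221 / 0.22)² = 2 × 13.17 = 26.34
Round up: n = 27 per group.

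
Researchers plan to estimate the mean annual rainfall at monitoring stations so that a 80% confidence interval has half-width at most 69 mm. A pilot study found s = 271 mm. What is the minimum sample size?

26

For a mean, the margin of error is E = z·σ/√n, so n = (zσ/E)².
At 80% confidence, z = 1.282.
n = (1.282 × 271 / 69)² = 25.35
Round up: n = 26.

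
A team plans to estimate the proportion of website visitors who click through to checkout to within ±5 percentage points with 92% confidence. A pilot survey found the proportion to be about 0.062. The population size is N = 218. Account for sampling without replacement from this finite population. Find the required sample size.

54

For a proportion with margin E = 0.05 at 92% confidence, z = 1.751.
n = p̂(1−p̂)(z/E)² = 0.062 × 0.938 × (1.751/0.05)² = 71.32 — call this n₀.
Finite-population correction with N = 218: n = n₀ / (1 + (n₀−1)/N) = 71.32 / 1.323 = 53.91
Round up: n = 54.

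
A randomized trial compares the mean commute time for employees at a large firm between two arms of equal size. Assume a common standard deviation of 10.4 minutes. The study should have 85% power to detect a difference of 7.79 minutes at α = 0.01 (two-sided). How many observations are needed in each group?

For two equal groups, n per group = 2·((z_{α/2} + z_β)·σ/δ)².
z_{α/2} = 2.576; z_β = 1.036 (power 85%).
n = 2 × (3.612 × 10.4 / 7.79)² = 2 × 23.25 = 46.50
Round up: n = 47 per group.

47 per group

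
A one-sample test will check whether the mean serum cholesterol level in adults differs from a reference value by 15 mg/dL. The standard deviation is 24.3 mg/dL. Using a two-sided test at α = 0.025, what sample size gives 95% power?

For a one-sample z-test, n = ((z_{α/2} + z_β)·σ/δ)².
z_{α/2} = 2.241 (two-sided α = 0.025); z_β = 1.645 (power 95% → β = 0.05).
n = (3.886 × 24.3 / 15)² = 39.63
Round up: n = 40.

n = 40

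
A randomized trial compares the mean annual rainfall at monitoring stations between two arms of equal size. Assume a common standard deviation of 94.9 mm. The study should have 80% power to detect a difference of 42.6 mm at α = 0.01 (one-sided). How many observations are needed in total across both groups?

For two equal groups, n per group = 2·((z_α + z_β)·σ/δ)².
z_α = 2.326; z_β = 0.842 (power 80%).
n = 2 × (3.168 × 94.9 / 42.6)² = 2 × 49.81 = 99.62
Round up: n = 100 per group.
Total across both groups: 2 × 100 = 200.

200 total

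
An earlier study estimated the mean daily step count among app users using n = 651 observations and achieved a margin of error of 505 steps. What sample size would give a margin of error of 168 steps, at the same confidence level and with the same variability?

5883

Margin of error scales as 1/√n, so n₂ = n₁·(E₁/E₂)².
n₂ = 651 × (505/168)² = 651 × 9.036 = 5882.44
Round up: n₂ = 5883.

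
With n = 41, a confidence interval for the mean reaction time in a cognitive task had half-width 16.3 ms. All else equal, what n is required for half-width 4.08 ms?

655

Margin of error scales as 1/√n, so n₂ = n₁·(E₁/E₂)².
n₂ = 41 × (16.3/4.08)² = 41 × 15.96 = 654.36
Round up: n₂ = 655.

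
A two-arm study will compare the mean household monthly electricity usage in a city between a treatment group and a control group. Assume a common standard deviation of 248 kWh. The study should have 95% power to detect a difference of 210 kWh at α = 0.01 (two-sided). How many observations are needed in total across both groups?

100 total

For two equal groups, n per group = 2·((z_{α/2} + z_β)·σ/δ)².
z_{α/2} = 2.576; z_β = 1.645 (power 95%).
n = 2 × (4.221 × 248 / 210)² = 2 × 24.85 = 49.70
Round up: n = 50 per group.
Total across both groups: 2 × 50 = 100.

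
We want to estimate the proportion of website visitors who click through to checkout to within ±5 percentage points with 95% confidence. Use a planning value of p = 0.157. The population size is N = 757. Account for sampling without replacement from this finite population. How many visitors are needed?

161

For a proportion with margin E = 0.05 at 95% confidence, z = 1.960.
n = p̂(1−p̂)(z/E)² = 0.157 × 0.843 × (1.960/0.05)² = 203.38 — call this n₀.
Finite-population correction with N = 757: n = n₀ / (1 + (n₀−1)/N) = 203.38 / 1.267 = 160.52
Round up: n = 161.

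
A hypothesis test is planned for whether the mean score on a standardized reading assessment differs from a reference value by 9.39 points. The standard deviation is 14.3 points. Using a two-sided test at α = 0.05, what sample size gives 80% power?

For a one-sample z-test, n = ((z_{α/2} + z_β)·σ/δ)².
z_{α/2} = 1.960 (two-sided α = 0.05); z_β = 0.842 (power 80% → β = 0.2).
n = (2.802 × 14.3 / 9.39)² = 18.21
Round up: n = 19.

19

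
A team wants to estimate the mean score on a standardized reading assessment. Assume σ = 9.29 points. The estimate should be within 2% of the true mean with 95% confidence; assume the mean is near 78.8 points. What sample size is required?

For a mean, the margin of error is E = z·σ/√n, so n = (zσ/E)².
At 95% confidence, z = 1.960.
E = 2% of 78.8 = 1.576 points.
n = (1.960 × 9.29 / 1.576)² = 133.48
Round up: n = 134.

134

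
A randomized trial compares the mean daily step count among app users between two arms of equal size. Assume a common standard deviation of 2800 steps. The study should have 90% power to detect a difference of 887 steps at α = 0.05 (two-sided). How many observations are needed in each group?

210 per group

For two equal groups, n per group = 2·((z_{α/2} + z_β)·σ/δ)².
z_{α/2} = 1.960; z_β = 1.282 (power 90%).
n = 2 × (3.242 × 2800 / 887)² = 2 × 104.74 = 209.48
Round up: n = 210 per group.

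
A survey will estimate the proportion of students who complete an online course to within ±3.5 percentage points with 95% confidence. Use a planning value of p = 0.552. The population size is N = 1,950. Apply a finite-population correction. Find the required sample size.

For a proportion with margin E = 0.035 at 95% confidence, z = 1.960.
n = p̂(1−p̂)(z/E)² = 0.552 × 0.448 × (1.960/0.035)² = 775.52 — call this n₀.
Finite-population correction with N = 1,950: n = n₀ / (1 + (n₀−1)/N) = 775.52 / 1.397 = 555.13
Round up: n = 556.

556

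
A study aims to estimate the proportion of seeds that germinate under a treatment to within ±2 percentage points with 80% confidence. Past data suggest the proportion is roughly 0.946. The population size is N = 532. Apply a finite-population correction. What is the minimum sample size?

For a proportion with margin E = 0.02 at 80% confidence, z = 1.282.
n = p̂(1−p̂)(z/E)² = 0.946 × 0.054 × (1.282/0.02)² = 209.89 — call this n₀.
Finite-population correction with N = 532: n = n₀ / (1 + (n₀−1)/N) = 209.89 / 1.393 = 150.67
Round up: n = 151.

151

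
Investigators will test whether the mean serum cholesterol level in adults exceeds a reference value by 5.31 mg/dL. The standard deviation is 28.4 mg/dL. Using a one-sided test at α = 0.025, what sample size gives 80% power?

225

For a one-sample z-test, n = ((z_α + z_β)·σ/δ)².
z_α = 1.960 (one-sided α = 0.025); z_β = 0.842 (power 80% → β = 0.2).
n = (2.802 × 28.4 / 5.31)² = 224.59
Round up: n = 225.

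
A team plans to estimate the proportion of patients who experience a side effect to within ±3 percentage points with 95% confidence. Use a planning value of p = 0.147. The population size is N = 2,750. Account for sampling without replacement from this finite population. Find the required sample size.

For a proportion with margin E = 0.03 at 95% confidence, z = 1.960.
n = p̂(1−p̂)(z/E)² = 0.147 × 0.853 × (1.960/0.03)² = 535.22 — call this n₀.
Finite-population correction with N = 2,750: n = n₀ / (1 + (n₀−1)/N) = 535.22 / 1.194 = 448.26
Round up: n = 449.

n = 449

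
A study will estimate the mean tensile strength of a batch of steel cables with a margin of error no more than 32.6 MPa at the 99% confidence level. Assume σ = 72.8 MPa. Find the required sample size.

For a mean, the margin of error is E = z·σ/√n, so n = (zσ/E)².
At 99% confidence, z = 2.576.
n = (2.576 × 72.8 / 32.6)² = 33.09
Round up: n = 34.

34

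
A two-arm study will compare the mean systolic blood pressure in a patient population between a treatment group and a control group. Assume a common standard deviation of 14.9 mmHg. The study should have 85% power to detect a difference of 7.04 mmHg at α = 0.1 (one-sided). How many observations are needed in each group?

49 per group

For two equal groups, n per group = 2·((z_α + z_β)·σ/δ)².
z_α = 1.282; z_β = 1.036 (power 85%).
n = 2 × (2.318 × 14.9 / 7.04)² = 2 × 24.07 = 48.14
Round up: n = 49 per group.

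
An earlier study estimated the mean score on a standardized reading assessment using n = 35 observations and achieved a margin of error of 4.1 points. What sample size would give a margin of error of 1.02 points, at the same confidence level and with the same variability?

Margin of error scales as 1/√n, so n₂ = n₁·(E₁/E₂)².
n₂ = 35 × (4.1/1.02)² = 35 × 16.16 = 565.60
Round up: n₂ = 566.

566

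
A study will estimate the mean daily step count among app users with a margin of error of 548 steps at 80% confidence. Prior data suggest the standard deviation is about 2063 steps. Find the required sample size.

For a mean, the margin of error is E = z·σ/√n, so n = (zσ/E)².
At 80% confidence, z = 1.282.
n = (1.282 × 2063 / 548)² = 23.29
Round up: n = 24.

n = 24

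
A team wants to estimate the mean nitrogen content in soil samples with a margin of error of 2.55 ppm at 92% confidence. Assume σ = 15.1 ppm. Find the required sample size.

For a mean, the margin of error is E = z·σ/√n, so n = (zσ/E)².
At 92% confidence, z = 1.751.
n = (1.751 × 15.1 / 2.55)² = 107.51
Round up: n = 108.

108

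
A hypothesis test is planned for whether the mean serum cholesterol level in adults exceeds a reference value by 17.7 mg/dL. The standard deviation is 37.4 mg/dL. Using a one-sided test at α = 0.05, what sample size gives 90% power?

n = 39

For a one-sample z-test, n = ((z_α + z_β)·σ/δ)².
z_α = 1.645 (one-sided α = 0.05); z_β = 1.282 (power 90% → β = 0.1).
n = (2.927 × 37.4 / 17.7)² = 38.25
Round up: n = 39.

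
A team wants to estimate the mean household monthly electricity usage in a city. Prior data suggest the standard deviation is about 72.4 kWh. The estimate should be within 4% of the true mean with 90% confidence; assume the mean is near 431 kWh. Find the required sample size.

n = 48

For a mean, the margin of error is E = z·σ/√n, so n = (zσ/E)².
At 90% confidence, z = 1.645.
E = 4% of 431 = 17.24 kWh.
n = (1.645 × 72.4 / 17.24)² = 47.72
Round up: n = 48.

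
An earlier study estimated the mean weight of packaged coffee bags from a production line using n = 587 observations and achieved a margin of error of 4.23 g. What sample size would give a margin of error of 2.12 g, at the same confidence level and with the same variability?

2337

Margin of error scales as 1/√n, so n₂ = n₁·(E₁/E₂)².
n₂ = 587 × (4.23/2.12)² = 587 × 3.981 = 2336.85
Round up: n₂ = 2337.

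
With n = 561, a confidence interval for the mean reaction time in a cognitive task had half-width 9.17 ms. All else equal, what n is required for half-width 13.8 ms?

248

Margin of error scales as 1/√n, so n₂ = n₁·(E₁/E₂)².
n₂ = 561 × (9.17/13.8)² = 561 × 0.4416 = 247.74
Round up: n₂ = 248.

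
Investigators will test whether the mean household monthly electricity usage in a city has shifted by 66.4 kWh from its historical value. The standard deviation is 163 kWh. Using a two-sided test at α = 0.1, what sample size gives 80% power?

For a one-sample z-test, n = ((z_{α/2} + z_β)·σ/δ)².
z_{α/2} = 1.645 (two-sided α = 0.1); z_β = 0.842 (power 80% → β = 0.2).
n = (2.487 × 163 / 66.4)² = 37.27
Round up: n = 38.

38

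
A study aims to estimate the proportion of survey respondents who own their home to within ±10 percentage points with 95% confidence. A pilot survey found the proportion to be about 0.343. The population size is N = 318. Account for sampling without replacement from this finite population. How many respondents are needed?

For a proportion with margin E = 0.1 at 95% confidence, z = 1.960.
n = p̂(1−p̂)(z/E)² = 0.343 × 0.657 × (1.960/0.1)² = 86.57 — call this n₀.
Finite-population correction with N = 318: n = n₀ / (1 + (n₀−1)/N) = 86.57 / 1.269 = 68.22
Round up: n = 69.

n = 69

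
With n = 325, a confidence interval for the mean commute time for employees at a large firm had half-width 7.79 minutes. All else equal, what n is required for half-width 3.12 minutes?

Margin of error scales as 1/√n, so n₂ = n₁·(E₁/E₂)².
n₂ = 325 × (7.79/3.12)² = 325 × 6.234 = 2026.05
Round up: n₂ = 2027.

2027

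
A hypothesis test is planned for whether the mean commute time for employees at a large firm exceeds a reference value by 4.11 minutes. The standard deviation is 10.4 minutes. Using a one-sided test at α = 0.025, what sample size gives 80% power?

For a one-sample z-test, n = ((z_α + z_β)·σ/δ)².
z_α = 1.960 (one-sided α = 0.025); z_β = 0.842 (power 80% → β = 0.2).
n = (2.802 × 10.4 / 4.11)² = 50.27
Round up: n = 51.

n = 51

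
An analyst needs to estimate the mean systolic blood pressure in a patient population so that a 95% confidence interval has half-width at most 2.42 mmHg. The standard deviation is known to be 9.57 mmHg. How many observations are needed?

61

For a mean, the margin of error is E = z·σ/√n, so n = (zσ/E)².
At 95% confidence, z = 1.960.
n = (1.960 × 9.57 / 2.42)² = 60.08
Round up: n = 61.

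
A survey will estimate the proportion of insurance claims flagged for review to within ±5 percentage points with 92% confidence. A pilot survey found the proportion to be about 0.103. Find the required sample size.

For a proportion with margin E = 0.05 at 92% confidence, z = 1.751.
n = p̂(1−p̂)(z/E)² = 0.103 × 0.897 × (1.751/0.05)² = 113.31
Round up: n = 114.

114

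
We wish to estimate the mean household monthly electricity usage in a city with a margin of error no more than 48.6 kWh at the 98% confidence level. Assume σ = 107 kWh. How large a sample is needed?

For a mean, the margin of error is E = z·σ/√n, so n = (zσ/E)².
At 98% confidence, z = 2.326.
n = (2.326 × 107 / 48.6)² = 26.22
Round up: n = 27.

27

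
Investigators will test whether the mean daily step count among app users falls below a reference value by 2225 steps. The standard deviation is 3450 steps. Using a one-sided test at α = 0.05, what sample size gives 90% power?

For a one-sample z-test, n = ((z_α + z_β)·σ/δ)².
z_α = 1.645 (one-sided α = 0.05); z_β = 1.282 (power 90% → β = 0.1).
n = (2.927 × 3450 / 2225)² = 20.60
Round up: n = 21.

21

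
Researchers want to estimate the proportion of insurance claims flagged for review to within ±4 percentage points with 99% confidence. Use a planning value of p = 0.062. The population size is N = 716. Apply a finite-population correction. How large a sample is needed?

181

For a proportion with margin E = 0.04 at 99% confidence, z = 2.576.
n = p̂(1−p̂)(z/E)² = 0.062 × 0.938 × (2.576/0.04)² = 241.19 — call this n₀.
Finite-population correction with N = 716: n = n₀ / (1 + (n₀−1)/N) = 241.19 / 1.335 = 180.67
Round up: n = 181.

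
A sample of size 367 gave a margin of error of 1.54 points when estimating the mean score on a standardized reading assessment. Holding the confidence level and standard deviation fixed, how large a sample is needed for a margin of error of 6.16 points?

23

Margin of error scales as 1/√n, so n₂ = n₁·(E₁/E₂)².
n₂ = 367 × (1.54/6.16)² = 367 × 0.0625 = 22.94
Round up: n₂ = 23.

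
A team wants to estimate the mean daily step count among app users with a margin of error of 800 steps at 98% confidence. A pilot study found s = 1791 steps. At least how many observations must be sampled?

28

For a mean, the margin of error is E = z·σ/√n, so n = (zσ/E)².
At 98% confidence, z = 2.326.
n = (2.326 × 1791 / 800)² = 27.12
Round up: n = 28.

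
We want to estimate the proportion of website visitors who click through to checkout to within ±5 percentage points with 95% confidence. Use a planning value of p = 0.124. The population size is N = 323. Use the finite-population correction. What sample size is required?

For a proportion with margin E = 0.05 at 95% confidence, z = 1.960.
n = p̂(1−p̂)(z/E)² = 0.124 × 0.876 × (1.960/0.05)² = 166.92 — call this n₀.
Finite-population correction with N = 323: n = n₀ / (1 + (n₀−1)/N) = 166.92 / 1.514 = 110.25
Round up: n = 111.

111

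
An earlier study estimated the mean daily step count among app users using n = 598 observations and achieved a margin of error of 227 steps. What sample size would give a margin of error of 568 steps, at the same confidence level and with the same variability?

Margin of error scales as 1/√n, so n₂ = n₁·(E₁/E₂)².
n₂ = 598 × (227/568)² = 598 × 0.1597 = 95.50
Round up: n₂ = 96.

96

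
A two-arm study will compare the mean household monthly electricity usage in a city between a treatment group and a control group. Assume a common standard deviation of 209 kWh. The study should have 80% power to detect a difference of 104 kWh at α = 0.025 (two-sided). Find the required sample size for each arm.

77 per group

For two equal groups, n per group = 2·((z_{α/2} + z_β)·σ/δ)².
z_{α/2} = 2.241; z_β = 0.842 (power 80%).
n = 2 × (3.083 × 209 / 104)² = 2 × 38.39 = 76.78
Round up: n = 77 per group.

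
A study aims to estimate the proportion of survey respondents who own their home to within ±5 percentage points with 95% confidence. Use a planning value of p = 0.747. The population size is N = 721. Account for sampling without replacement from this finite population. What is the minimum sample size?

208

For a proportion with margin E = 0.05 at 95% confidence, z = 1.960.
n = p̂(1−p̂)(z/E)² = 0.747 × 0.253 × (1.960/0.05)² = 290.41 — call this n₀.
Finite-population correction with N = 721: n = n₀ / (1 + (n₀−1)/N) = 290.41 / 1.401 = 207.29
Round up: n = 208.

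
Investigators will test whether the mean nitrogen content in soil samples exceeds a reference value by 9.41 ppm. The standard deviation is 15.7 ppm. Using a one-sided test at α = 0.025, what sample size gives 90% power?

For a one-sample z-test, n = ((z_α + z_β)·σ/δ)².
z_α = 1.960 (one-sided α = 0.025); z_β = 1.282 (power 90% → β = 0.1).
n = (3.242 × 15.7 / 9.41)² = 29.26
Round up: n = 30.

n = 30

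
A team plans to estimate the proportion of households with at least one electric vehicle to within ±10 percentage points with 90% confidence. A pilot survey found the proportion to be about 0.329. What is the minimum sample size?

For a proportion with margin E = 0.1 at 90% confidence, z = 1.645.
n = p̂(1−p̂)(z/E)² = 0.329 × 0.671 × (1.645/0.1)² = 59.74
Round up: n = 60.

60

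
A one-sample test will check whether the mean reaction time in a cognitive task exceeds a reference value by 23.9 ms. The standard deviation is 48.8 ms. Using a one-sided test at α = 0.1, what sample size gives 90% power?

28

For a one-sample z-test, n = ((z_α + z_β)·σ/δ)².
z_α = 1.282 (one-sided α = 0.1); z_β = 1.282 (power 90% → β = 0.1).
n = (2.564 × 48.8 / 23.9)² = 27.41
Round up: n = 28.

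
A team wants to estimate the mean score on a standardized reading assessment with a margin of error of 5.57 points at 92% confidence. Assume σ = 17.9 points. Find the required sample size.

For a mean, the margin of error is E = z·σ/√n, so n = (zσ/E)².
At 92% confidence, z = 1.751.
n = (1.751 × 17.9 / 5.57)² = 31.66
Round up: n = 32.

n = 32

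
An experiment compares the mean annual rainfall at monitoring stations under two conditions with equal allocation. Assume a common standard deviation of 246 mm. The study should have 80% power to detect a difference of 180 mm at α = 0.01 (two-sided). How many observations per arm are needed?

For two equal groups, n per group = 2·((z_{α/2} + z_β)·σ/δ)².
z_{α/2} = 2.576; z_β = 0.842 (power 80%).
n = 2 × (3.418 × 246 / 180)² = 2 × 21.82 = 43.64
Round up: n = 44 per group.

44 per group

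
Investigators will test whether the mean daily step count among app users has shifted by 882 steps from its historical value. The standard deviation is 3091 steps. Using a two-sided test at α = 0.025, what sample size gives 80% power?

For a one-sample z-test, n = ((z_{α/2} + z_β)·σ/δ)².
z_{α/2} = 2.241 (two-sided α = 0.025); z_β = 0.842 (power 80% → β = 0.2).
n = (3.083 × 3091 / 882)² = 116.74
Round up: n = 117.

117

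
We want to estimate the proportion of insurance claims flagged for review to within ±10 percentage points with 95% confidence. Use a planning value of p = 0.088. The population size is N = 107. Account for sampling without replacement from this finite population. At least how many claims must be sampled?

n = 25

For a proportion with margin E = 0.1 at 95% confidence, z = 1.960.
n = p̂(1−p̂)(z/E)² = 0.088 × 0.912 × (1.960/0.1)² = 30.83 — call this n₀.
Finite-population correction with N = 107: n = n₀ / (1 + (n₀−1)/N) = 30.83 / 1.279 = 24.10
Round up: n = 25.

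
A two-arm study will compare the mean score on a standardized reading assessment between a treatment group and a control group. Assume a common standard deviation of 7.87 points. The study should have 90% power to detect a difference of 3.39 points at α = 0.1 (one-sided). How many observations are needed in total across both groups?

For two equal groups, n per group = 2·((z_α + z_β)·σ/δ)².
z_α = 1.282; z_β = 1.282 (power 90%).
n = 2 × (2.564 × 7.87 / 3.39)² = 2 × 35.43 = 70.86
Round up: n = 71 per group.
Total across both groups: 2 × 71 = 142.

142 total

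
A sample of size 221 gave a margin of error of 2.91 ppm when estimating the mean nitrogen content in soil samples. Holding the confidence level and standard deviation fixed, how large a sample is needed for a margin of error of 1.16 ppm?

Margin of error scales as 1/√n, so n₂ = n₁·(E₁/E₂)².
n₂ = 221 × (2.91/1.16)² = 221 × 6.293 = 1390.75
Round up: n₂ = 1391.

n = 1391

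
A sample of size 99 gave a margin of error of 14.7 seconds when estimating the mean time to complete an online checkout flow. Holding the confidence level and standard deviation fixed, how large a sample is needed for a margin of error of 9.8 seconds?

Margin of error scales as 1/√n, so n₂ = n₁·(E₁/E₂)².
n₂ = 99 × (14.7/9.8)² = 99 × 2.25 = 222.75
Round up: n₂ = 223.

n = 223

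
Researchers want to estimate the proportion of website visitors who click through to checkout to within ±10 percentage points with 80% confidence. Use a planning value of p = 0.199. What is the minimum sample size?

27

For a proportion with margin E = 0.1 at 80% confidence, z = 1.282.
n = p̂(1−p̂)(z/E)² = 0.199 × 0.801 × (1.282/0.1)² = 26.20
Round up: n = 27.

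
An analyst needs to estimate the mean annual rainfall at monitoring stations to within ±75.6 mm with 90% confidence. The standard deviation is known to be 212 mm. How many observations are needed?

For a mean, the margin of error is E = z·σ/√n, so n = (zσ/E)².
At 90% confidence, z = 1.645.
n = (1.645 × 212 / 75.6)² = 21.28
Round up: n = 22.

n = 22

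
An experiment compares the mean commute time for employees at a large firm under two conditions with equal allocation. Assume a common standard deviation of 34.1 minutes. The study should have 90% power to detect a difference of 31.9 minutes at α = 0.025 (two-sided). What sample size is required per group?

29 per group

For two equal groups, n per group = 2·((z_{α/2} + z_β)·σ/δ)².
z_{α/2} = 2.241; z_β = 1.282 (power 90%).
n = 2 × (3.523 × 34.1 / 31.9)² = 2 × 14.18 = 28.36
Round up: n = 29 per group.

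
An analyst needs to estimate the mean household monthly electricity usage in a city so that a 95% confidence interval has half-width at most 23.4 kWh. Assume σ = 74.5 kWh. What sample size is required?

39

For a mean, the margin of error is E = z·σ/√n, so n = (zσ/E)².
At 95% confidence, z = 1.960.
n = (1.960 × 74.5 / 23.4)² = 38.94
Round up: n = 39.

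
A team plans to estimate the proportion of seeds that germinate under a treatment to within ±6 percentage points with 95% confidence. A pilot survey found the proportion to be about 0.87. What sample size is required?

121

For a proportion with margin E = 0.06 at 95% confidence, z = 1.960.
n = p̂(1−p̂)(z/E)² = 0.87 × 0.13 × (1.960/0.06)² = 120.69
Round up: n = 121.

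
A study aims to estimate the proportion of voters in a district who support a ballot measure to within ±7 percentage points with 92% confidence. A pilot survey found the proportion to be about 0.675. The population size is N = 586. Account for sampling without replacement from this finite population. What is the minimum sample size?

For a proportion with margin E = 0.07 at 92% confidence, z = 1.751.
n = p̂(1−p̂)(z/E)² = 0.675 × 0.325 × (1.751/0.07)² = 137.27 — call this n₀.
Finite-population correction with N = 586: n = n₀ / (1 + (n₀−1)/N) = 137.27 / 1.233 = 111.33
Round up: n = 112.

112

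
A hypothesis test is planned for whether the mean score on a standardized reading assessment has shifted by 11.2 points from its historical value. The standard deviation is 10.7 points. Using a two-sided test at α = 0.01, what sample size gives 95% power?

For a one-sample z-test, n = ((z_{α/2} + z_β)·σ/δ)².
z_{α/2} = 2.576 (two-sided α = 0.01); z_β = 1.645 (power 95% → β = 0.05).
n = (4.221 × 10.7 / 11.2)² = 16.26
Round up: n = 17.

17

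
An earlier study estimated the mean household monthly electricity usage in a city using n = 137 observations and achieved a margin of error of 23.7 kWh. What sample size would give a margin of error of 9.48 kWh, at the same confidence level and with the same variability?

857

Margin of error scales as 1/√n, so n₂ = n₁·(E₁/E₂)².
n₂ = 137 × (23.7/9.48)² = 137 × 6.25 = 856.25
Round up: n₂ = 857.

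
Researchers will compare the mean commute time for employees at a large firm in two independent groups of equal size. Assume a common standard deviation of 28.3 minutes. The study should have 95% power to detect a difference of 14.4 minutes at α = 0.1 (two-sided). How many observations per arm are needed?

For two equal groups, n per group = 2·((z_{α/2} + z_β)·σ/δ)².
z_{α/2} = 1.645; z_β = 1.645 (power 95%).
n = 2 × (3.290 × 28.3 / 14.4)² = 2 × 41.81 = 83.62
Round up: n = 84 per group.

84 per group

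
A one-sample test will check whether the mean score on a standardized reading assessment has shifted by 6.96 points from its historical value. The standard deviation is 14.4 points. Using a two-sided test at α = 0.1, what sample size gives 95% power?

47

For a one-sample z-test, n = ((z_{α/2} + z_β)·σ/δ)².
z_{α/2} = 1.645 (two-sided α = 0.1); z_β = 1.645 (power 95% → β = 0.05).
n = (3.290 × 14.4 / 6.96)² = 46.33
Round up: n = 47.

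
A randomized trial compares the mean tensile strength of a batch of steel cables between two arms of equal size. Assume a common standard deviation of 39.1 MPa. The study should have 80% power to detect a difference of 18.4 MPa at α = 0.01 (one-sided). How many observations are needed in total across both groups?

For two equal groups, n per group = 2·((z_α + z_β)·σ/δ)².
z_α = 2.326; z_β = 0.842 (power 80%).
n = 2 × (3.168 × 39.1 / 18.4)² = 2 × 45.32 = 90.64
Round up: n = 91 per group.
Total across both groups: 2 × 91 = 182.

182 total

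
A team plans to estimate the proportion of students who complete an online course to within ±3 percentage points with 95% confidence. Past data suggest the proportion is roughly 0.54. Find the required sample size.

1061

For a proportion with margin E = 0.03 at 95% confidence, z = 1.960.
n = p̂(1−p̂)(z/E)² = 0.54 × 0.46 × (1.960/0.03)² = 1060.28
Round up: n = 1061.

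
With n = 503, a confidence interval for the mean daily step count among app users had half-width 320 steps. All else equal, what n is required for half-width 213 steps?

Margin of error scales as 1/√n, so n₂ = n₁·(E₁/E₂)².
n₂ = 503 × (320/213)² = 503 × 2.257 = 1135.27
Round up: n₂ = 1136.

1136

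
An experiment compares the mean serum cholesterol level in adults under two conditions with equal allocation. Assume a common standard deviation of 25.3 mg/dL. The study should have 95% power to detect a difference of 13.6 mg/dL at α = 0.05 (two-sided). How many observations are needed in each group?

For two equal groups, n per group = 2·((z_{α/2} + z_β)·σ/δ)².
z_{α/2} = 1.960; z_β = 1.645 (power 95%).
n = 2 × (3.605 × 25.3 / 13.6)² = 2 × 44.98 = 89.96
Round up: n = 90 per group.

90 per group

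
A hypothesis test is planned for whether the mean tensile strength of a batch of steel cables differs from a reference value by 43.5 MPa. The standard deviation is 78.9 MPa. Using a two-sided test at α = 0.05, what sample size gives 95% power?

For a one-sample z-test, n = ((z_{α/2} + z_β)·σ/δ)².
z_{α/2} = 1.960 (two-sided α = 0.05); z_β = 1.645 (power 95% → β = 0.05).
n = (3.605 × 78.9 / 43.5)² = 42.75
Round up: n = 43.

n = 43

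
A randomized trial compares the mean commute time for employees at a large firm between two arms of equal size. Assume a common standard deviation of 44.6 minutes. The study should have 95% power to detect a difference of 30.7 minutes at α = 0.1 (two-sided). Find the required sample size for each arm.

For two equal groups, n per group = 2·((z_{α/2} + z_β)·σ/δ)².
z_{α/2} = 1.645; z_β = 1.645 (power 95%).
n = 2 × (3.290 × 44.6 / 30.7)² = 2 × 22.84 = 45.68
Round up: n = 46 per group.

46 per group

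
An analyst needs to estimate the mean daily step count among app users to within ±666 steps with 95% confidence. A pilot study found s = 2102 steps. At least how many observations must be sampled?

For a mean, the margin of error is E = z·σ/√n, so n = (zσ/E)².
At 95% confidence, z = 1.960.
n = (1.960 × 2102 / 666)² = 38.27
Round up: n = 39.

39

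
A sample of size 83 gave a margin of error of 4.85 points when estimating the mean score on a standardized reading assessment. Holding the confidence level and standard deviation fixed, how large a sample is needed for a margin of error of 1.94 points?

n = 519

Margin of error scales as 1/√n, so n₂ = n₁·(E₁/E₂)².
n₂ = 83 × (4.85/1.94)² = 83 × 6.25 = 518.75
Round up: n₂ = 519.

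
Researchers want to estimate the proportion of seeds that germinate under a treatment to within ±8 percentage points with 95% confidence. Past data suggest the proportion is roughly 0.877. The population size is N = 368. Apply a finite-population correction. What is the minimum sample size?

For a proportion with margin E = 0.08 at 95% confidence, z = 1.960.
n = p̂(1−p̂)(z/E)² = 0.877 × 0.123 × (1.960/0.08)² = 64.75 — call this n₀.
Finite-population correction with N = 368: n = n₀ / (1 + (n₀−1)/N) = 64.75 / 1.173 = 55.20
Round up: n = 56.

56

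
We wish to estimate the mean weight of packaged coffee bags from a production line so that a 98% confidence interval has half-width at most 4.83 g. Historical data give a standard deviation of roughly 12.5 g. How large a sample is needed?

For a mean, the margin of error is E = z·σ/√n, so n = (zσ/E)².
At 98% confidence, z = 2.326.
n = (2.326 × 12.5 / 4.83)² = 36.24
Round up: n = 37.

37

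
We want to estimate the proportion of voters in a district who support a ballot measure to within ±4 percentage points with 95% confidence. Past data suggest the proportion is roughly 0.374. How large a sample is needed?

563

For a proportion with margin E = 0.04 at 95% confidence, z = 1.960.
n = p̂(1−p̂)(z/E)² = 0.374 × 0.626 × (1.960/0.04)² = 562.13
Round up: n = 563.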